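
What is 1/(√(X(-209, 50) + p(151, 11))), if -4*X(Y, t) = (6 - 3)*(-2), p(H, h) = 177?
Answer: √714/357 ≈ 0.074848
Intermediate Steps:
X(Y, t) = 3/2 (X(Y, t) = -(6 - 3)*(-2)/4 = -3*(-2)/4 = -¼*(-6) = 3/2)
1/(√(X(-209, 50) + p(151, 11))) = 1/(√(3/2 + 177)) = 1/(√(357/2)) = 1/(√714/2) = √714/357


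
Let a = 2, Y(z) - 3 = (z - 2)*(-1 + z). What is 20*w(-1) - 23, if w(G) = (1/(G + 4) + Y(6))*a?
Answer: 2731/3 ≈ 910.33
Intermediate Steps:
Y(z) = 3 + (-1 + z)*(-2 + z) (Y(z) = 3 + (z - 2)*(-1 + z) = 3 + (-2 + z)*(-1 + z) = 3 + (-1 + z)*(-2 + z))
w(G) = 46 + 2/(4 + G) (w(G) = (1/(G + 4) + (5 + 6**2 - 3*6))*2 = (1/(4 + G) + (5 + 36 - 18))*2 = (1/(4 + G) + 23)*2 = (23 + 1/(4 + G))*2 = 46 + 2/(4 + G))
20*w(-1) - 23 = 20*(2*(93 + 23*(-1))/(4 - 1)) - 23 = 20*(2*(93 - 23)/3) - 23 = 20*(2*(1/3)*70) - 23 = 20*(140/3) - 23 = 2800/3 - 23 = 2731/3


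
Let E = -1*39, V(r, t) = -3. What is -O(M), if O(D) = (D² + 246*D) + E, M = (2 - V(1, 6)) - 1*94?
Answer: 14012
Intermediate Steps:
E = -39
M = -89 (M = (2 - 1*(-3)) - 1*94 = (2 + 3) - 94 = 5 - 94 = -89)
O(D) = -39 + D² + 246*D (O(D) = (D² + 246*D) - 39 = -39 + D² + 246*D)
-O(M) = -(-39 + (-89)² + 246*(-89)) = -(-39 + 7921 - 21894) = -1*(-14012) = 14012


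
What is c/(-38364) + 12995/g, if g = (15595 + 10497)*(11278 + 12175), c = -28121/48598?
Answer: 1821535907/50153914221864 ≈ 3.6319e-5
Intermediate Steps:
c = -28121/48598 (c = -28121*1/48598 = -28121/48598 ≈ -0.57864)
g = 611935676 (g = 26092*23453 = 611935676)
c/(-38364) + 12995/g = -28121/48598/(-38364) + 12995/611935676 = -28121/48598*(-1/38364) + 12995*(1/611935676) = 28121/1864413672 + 12995/611935676 = 1821535907/50153914221864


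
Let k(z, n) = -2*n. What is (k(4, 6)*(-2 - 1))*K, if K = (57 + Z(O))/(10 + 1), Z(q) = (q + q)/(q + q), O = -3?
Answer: 2088/11 ≈ 189.82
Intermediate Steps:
Z(q) = 1 (Z(q) = (2*q)/((2*q)) = (2*q)*(1/(2*q)) = 1)
K = 58/11 (K = (57 + 1)/(10 + 1) = 58/11 ≈ 5.2727)
(k(4, 6)*(-2 - 1))*K = ((-2*6)*(-2 - 1))*(58/11) = -12*(-3)*(58/11) = 36*(58/11) = 2088/11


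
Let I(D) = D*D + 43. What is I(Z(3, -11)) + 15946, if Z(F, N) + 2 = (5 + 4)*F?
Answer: 16614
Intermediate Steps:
Z(F, N) = -2 + 9*F (Z(F, N) = -2 + (5 + 4)*F = -2 + 9*F)
I(D) = 43 + D**2 (I(D) = D**2 + 43 = 43 + D**2)
I(Z(3, -11)) + 15946 = (43 + (-2 + 9*3)**2) + 15946 = (43 + (-2 + 27)**2) + 15946 = (43 + 25**2) + 15946 = (43 + 625) + 15946 = 668 + 15946 = 16614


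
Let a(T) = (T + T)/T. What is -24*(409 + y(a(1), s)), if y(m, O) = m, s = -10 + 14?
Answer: -9864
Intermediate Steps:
s = 4
a(T) = 2 (a(T) = (2*T)/T = 2)
-24*(409 + y(a(1), s)) = -24*(409 + 2) = -24*411 = -9864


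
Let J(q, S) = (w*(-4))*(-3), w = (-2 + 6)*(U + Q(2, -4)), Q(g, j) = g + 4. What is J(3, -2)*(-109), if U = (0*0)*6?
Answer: -31392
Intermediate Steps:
Q(g, j) = 4 + g
U = 0 (U = 0*6 = 0)
w = 24 (w = (-2 + 6)*(0 + (4 + 2)) = 4*(0 + 6) = 4*6 = 24)
J(q, S) = 288 (J(q, S) = (24*(-4))*(-3) = -96*(-3) = 288)
J(3, -2)*(-109) = 288*(-109) = -31392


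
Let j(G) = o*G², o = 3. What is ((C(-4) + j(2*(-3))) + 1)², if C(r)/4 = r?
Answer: 8649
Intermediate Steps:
C(r) = 4*r
j(G) = 3*G²
((C(-4) + j(2*(-3))) + 1)² = ((4*(-4) + 3*(2*(-3))²) + 1)² = ((-16 + 3*(-6)²) + 1)² = ((-16 + 3*36) + 1)² = ((-16 + 108) + 1)² = (92 + 1)² = 93² = 8649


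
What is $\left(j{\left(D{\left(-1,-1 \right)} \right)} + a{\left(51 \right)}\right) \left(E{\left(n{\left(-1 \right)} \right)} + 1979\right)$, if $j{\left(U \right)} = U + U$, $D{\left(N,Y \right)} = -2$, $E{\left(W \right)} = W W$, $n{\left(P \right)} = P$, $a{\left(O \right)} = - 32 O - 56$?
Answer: $-3350160$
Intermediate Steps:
$a{\left(O \right)} = -56 - 32 O$
$E{\left(W \right)} = W^{2}$
$j{\left(U \right)} = 2 U$
$\left(j{\left(D{\left(-1,-1 \right)} \right)} + a{\left(51 \right)}\right) \left(E{\left(n{\left(-1 \right)} \right)} + 1979\right) = \left(2 \left(-2\right) - 1688\right) \left(\left(-1\right)^{2} + 1979\right) = \left(-4 - 1688\right) \left(1 + 1979\right) = \left(-4 - 1688\right) 1980 = \left(-1692\right) 1980 = -3350160$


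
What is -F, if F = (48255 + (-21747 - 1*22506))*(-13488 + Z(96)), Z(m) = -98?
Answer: 54371172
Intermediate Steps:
F = -54371172 (F = (48255 + (-21747 - 1*22506))*(-13488 - 98) = (48255 + (-21747 - 22506))*(-13586) = (48255 - 44253)*(-13586) = 4002*(-13586) = -54371172)
-F = -1*(-54371172) = 54371172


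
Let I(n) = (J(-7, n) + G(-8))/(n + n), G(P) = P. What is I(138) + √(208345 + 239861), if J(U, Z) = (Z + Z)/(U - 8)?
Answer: -11/115 + √448206 ≈ 669.39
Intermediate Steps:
J(U, Z) = 2*Z/(-8 + U) (J(U, Z) = (2*Z)/(-8 + U) = 2*Z/(-8 + U))
I(n) = (-8 - 2*n/15)/(2*n) (I(n) = (2*n/(-8 - 7) - 8)/(n + n) = (2*n/(-15) - 8)/((2*n)) = (2*n*(-1/15) - 8)*(1/(2*n)) = (-2*n/15 - 8)*(1/(2*n)) = (-8 - 2*n/15)*(1/(2*n)) = (-8 - 2*n/15)/(2*n))
I(138) + √(208345 + 239861) = (1/15)*(-60 - 1*138)/138 + √(208345 + 239861) = (1/15)*(1/138)*(-60 - 138) + √448206 = (1/15)*(1/138)*(-198) + √448206 = -11/115 + √448206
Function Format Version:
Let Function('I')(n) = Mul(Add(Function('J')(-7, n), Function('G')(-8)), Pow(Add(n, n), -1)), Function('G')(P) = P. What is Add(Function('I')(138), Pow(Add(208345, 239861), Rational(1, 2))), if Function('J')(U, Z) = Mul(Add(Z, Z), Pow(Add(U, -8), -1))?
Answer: Add(Rational(-11, 115), Pow(448206, Rational(1, 2))) ≈ 669.39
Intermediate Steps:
Function('J')(U, Z) = Mul(2, Z, Pow(Add(-8, U), -1)) (Function('J')(U, Z) = Mul(Mul(2, Z), Pow(Add(-8, U), -1)) = Mul(2, Z, Pow(Add(-8, U), -1)))
Function('I')(n) = Mul(Rational(1, 2), Pow(n, -1), Add(-8, Mul(Rational(-2, 15), n))) (Function('I')(n) = Mul(Add(Mul(2, n, Pow(Add(-8, -7), -1)), -8), Pow(Add(n, n), -1)) = Mul(Add(Mul(2, n, Pow(-15, -1)), -8), Pow(Mul(2, n), -1)) = Mul(Add(Mul(2, n, Rational(-1, 15)), -8), Mul(Rational(1, 2), Pow(n, -1))) = Mul(Add(Mul(Rational(-2, 15), n), -8), Mul(Rational(1, 2), Pow(n, -1))) = Mul(Add(-8, Mul(Rational(-2, 15), n)), Mul(Rational(1, 2), Pow(n, -1))) = Mul(Rational(1, 2), Pow(n, -1), Add(-8, Mul(Rational(-2, 15), n))))
Add(Function('I')(138), Pow(Add(208345, 239861), Rational(1, 2))) = Add(Mul(Rational(1, 15), Pow(138, -1), Add(-60, Mul(-1, 138))), Pow(Add(208345, 239861), Rational(1, 2))) = Add(Mul(Rational(1, 15), Rational(1, 138), Add(-60, -138)), Pow(448206, Rational(1, 2))) = Add(Mul(Rational(1, 15), Rational(1, 138), -198), Pow(448206, Rational(1, 2))) = Add(Rational(-11, 115), Pow(448206, Rational(1, 2)))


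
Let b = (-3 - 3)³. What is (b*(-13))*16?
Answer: 44928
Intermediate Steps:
b = -216 (b = (-6)³ = -216)
(b*(-13))*16 = -216*(-13)*16 = 2808*16 = 44928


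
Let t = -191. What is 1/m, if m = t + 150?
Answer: -1/41 ≈ -0.024390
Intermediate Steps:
m = -41 (m = -191 + 150 = -41)
1/m = 1/(-41) = -1/41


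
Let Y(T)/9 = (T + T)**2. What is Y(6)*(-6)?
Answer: -7776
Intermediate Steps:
Y(T) = 36*T**2 (Y(T) = 9*(T + T)**2 = 9*(2*T)**2 = 9*(4*T**2) = 36*T**2)
Y(6)*(-6) = (36*6**2)*(-6) = (36*36)*(-6) = 1296*(-6) = -7776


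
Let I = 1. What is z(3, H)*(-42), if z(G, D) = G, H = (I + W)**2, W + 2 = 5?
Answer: -126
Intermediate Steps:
W = 3 (W = -2 + 5 = 3)
H = 16 (H = (1 + 3)**2 = 4**2 = 16)
z(3, H)*(-42) = 3*(-42) = -126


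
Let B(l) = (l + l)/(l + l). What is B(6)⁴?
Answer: 1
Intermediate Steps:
B(l) = 1 (B(l) = (2*l)/((2*l)) = (2*l)*(1/(2*l)) = 1)
B(6)⁴ = 1⁴ = 1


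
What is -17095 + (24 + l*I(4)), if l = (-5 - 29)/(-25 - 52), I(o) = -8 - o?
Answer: -1314875/77 ≈ -17076.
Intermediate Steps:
l = 34/77 (l = -34/(-77) = -34*(-1/77) = 34/77 ≈ 0.44156)
-17095 + (24 + l*I(4)) = -17095 + (24 + 34*(-8 - 1*4)/77) = -17095 + (24 + 34*(-8 - 4)/77) = -17095 + (24 + (34/77)*(-12)) = -17095 + (24 - 408/77) = -17095 + 1440/77 = -1314875/77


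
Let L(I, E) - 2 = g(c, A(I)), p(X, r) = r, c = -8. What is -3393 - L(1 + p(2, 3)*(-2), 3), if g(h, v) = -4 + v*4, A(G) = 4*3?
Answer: -3439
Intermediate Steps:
A(G) = 12
g(h, v) = -4 + 4*v
L(I, E) = 46 (L(I, E) = 2 + (-4 + 4*12) = 2 + (-4 + 48) = 2 + 44 = 46)
-3393 - L(1 + p(2, 3)*(-2), 3) = -3393 - 1*46 = -3393 - 46 = -3439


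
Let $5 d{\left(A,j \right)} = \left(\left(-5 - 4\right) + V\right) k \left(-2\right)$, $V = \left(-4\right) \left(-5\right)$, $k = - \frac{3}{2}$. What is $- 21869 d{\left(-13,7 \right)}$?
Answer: $- \frac{721677}{5} \approx -1.4434 \cdot 10^{5}$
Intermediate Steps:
$k = - \frac{3}{2}$ ($k = \left(-3\right) \frac{1}{2} = - \frac{3}{2} \approx -1.5$)
$V = 20$
$d{\left(A,j \right)} = \frac{33}{5}$ ($d{\left(A,j \right)} = \frac{\left(\left(-5 - 4\right) + 20\right) \left(- \frac{3}{2}\right) \left(-2\right)}{5} = \frac{\left(-9 + 20\right) \left(- \frac{3}{2}\right) \left(-2\right)}{5} = \frac{11 \left(- \frac{3}{2}\right) \left(-2\right)}{5} = \frac{\left(- \frac{33}{2}\right) \left(-2\right)}{5} = \frac{1}{5} \cdot 33 = \frac{33}{5}$)
$- 21869 d{\left(-13,7 \right)} = \left(-21869\right) \frac{33}{5} = - \frac{721677}{5}$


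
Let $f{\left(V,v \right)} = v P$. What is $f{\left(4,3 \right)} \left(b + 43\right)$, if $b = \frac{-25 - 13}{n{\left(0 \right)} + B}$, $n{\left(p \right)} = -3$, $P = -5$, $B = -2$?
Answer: $-759$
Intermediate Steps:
$b = \frac{38}{5}$ ($b = \frac{-25 - 13}{-3 - 2} = - \frac{38}{-5} = \left(-38\right) \left(- \frac{1}{5}\right) = \frac{38}{5} \approx 7.6$)
$f{\left(V,v \right)} = - 5 v$ ($f{\left(V,v \right)} = v \left(-5\right) = - 5 v$)
$f{\left(4,3 \right)} \left(b + 43\right) = \left(-5\right) 3 \left(\frac{38}{5} + 43\right) = \left(-15\right) \frac{253}{5} = -759$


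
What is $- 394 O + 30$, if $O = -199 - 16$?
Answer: $84740$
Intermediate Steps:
$O = -215$
$- 394 O + 30 = \left(-394\right) \left(-215\right) + 30 = 84710 + 30 = 84740$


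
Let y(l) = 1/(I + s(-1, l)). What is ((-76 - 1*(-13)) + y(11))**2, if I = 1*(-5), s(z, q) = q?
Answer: 142129/36 ≈ 3948.0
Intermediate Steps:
I = -5
y(l) = 1/(-5 + l)
((-76 - 1*(-13)) + y(11))**2 = ((-76 - 1*(-13)) + 1/(-5 + 11))**2 = ((-76 + 13) + 1/6)**2 = (-63 + 1/6)**2 = (-377/6)**2 = 142129/36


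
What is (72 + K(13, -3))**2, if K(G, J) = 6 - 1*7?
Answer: 5041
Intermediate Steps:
K(G, J) = -1 (K(G, J) = 6 - 7 = -1)
(72 + K(13, -3))**2 = (72 - 1)**2 = 71**2 = 5041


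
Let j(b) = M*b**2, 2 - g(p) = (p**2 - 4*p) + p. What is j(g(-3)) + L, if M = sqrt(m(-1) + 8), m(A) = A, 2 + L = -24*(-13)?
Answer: 310 + 256*sqrt(7) ≈ 987.31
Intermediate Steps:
g(p) = 2 - p**2 + 3*p (g(p) = 2 - ((p**2 - 4*p) + p) = 2 - (p**2 - 3*p) = 2 + (-p**2 + 3*p) = 2 - p**2 + 3*p)
L = 310 (L = -2 - 24*(-13) = -2 + 312 = 310)
M = sqrt(7) (M = sqrt(-1 + 8) = sqrt(7) ≈ 2.6458)
j(b) = sqrt(7)*b**2
j(g(-3)) + L = sqrt(7)*(2 - 1*(-3)**2 + 3*(-3))**2 + 310 = sqrt(7)*(2 - 1*9 - 9)**2 + 310 = sqrt(7)*(2 - 9 - 9)**2 + 310 = sqrt(7)*(-16)**2 + 310 = sqrt(7)*256 + 310 = 256*sqrt(7) + 310 = 310 + 256*sqrt(7)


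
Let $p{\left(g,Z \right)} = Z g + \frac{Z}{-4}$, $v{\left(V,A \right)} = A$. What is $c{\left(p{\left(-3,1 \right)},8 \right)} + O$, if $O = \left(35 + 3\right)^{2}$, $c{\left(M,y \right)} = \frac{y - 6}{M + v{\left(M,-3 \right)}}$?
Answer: $\frac{36092}{25} \approx 1443.7$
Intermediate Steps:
$p{\left(g,Z \right)} = - \frac{Z}{4} + Z g$ ($p{\left(g,Z \right)} = Z g + Z \left(- \frac{1}{4}\right) = Z g - \frac{Z}{4} = - \frac{Z}{4} + Z g$)
$c{\left(M,y \right)} = \frac{-6 + y}{-3 + M}$ ($c{\left(M,y \right)} = \frac{y - 6}{M - 3} = \frac{-6 + y}{-3 + M}$)
$O = 1444$ ($O = 38^{2} = 1444$)
$c{\left(p{\left(-3,1 \right)},8 \right)} + O = \frac{-6 + 8}{-3 + 1 \left(- \frac{1}{4} - 3\right)} + 1444 = \frac{1}{-3 + 1 \left(- \frac{13}{4}\right)} 2 + 1444 = \frac{1}{-3 - \frac{13}{4}} \cdot 2 + 1444 = \frac{1}{- \frac{25}{4}} \cdot 2 + 1444 = \left(- \frac{4}{25}\right) 2 + 1444 = - \frac{8}{25} + 1444 = \frac{36092}{25}$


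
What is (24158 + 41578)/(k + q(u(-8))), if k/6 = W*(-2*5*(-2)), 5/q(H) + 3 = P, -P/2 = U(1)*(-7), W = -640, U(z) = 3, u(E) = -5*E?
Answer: -2563704/2995195 ≈ -0.85594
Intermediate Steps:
P = 42 (P = -6*(-7) = -2*(-21) = 42)
q(H) = 5/39 (q(H) = 5/(-3 + 42) = 5/39)
k = -76800 (k = 6*(-640*(-2*5)*(-2)) = 6*(-(-6400)*(-2)) = 6*(-640*20) = 6*(-12800) = -76800)
(24158 + 41578)/(k + q(u(-8))) = (24158 + 41578)/(-76800 + 5/39) = 65736/(-2995195/39) = 65736*(-39/2995195) = -2563704/2995195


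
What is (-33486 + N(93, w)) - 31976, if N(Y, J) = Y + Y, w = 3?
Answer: -65276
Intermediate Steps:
N(Y, J) = 2*Y
(-33486 + N(93, w)) - 31976 = (-33486 + 2*93) - 31976 = (-33486 + 186) - 31976 = -33300 - 31976 = -65276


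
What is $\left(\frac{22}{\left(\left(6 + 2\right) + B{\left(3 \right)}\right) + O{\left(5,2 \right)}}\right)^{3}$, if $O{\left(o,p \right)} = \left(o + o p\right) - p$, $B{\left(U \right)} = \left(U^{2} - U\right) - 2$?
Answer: $\frac{10648}{15625} \approx 0.68147$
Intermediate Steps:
$B{\left(U \right)} = -2 + U^{2} - U$
$O{\left(o,p \right)} = o - p + o p$
$\left(\frac{22}{\left(\left(6 + 2\right) + B{\left(3 \right)}\right) + O{\left(5,2 \right)}}\right)^{3} = \left(\frac{22}{\left(\left(6 + 2\right) - \left(5 - 9\right)\right) + \left(5 - 2 + 5 \cdot 2\right)}\right)^{3} = \left(\frac{22}{\left(8 - -4\right) + \left(5 - 2 + 10\right)}\right)^{3} = \left(\frac{22}{\left(8 + 4\right) + 13}\right)^{3} = \left(\frac{22}{12 + 13}\right)^{3} = \left(\frac{22}{25}\right)^{3} = \frac{10648}{15625}$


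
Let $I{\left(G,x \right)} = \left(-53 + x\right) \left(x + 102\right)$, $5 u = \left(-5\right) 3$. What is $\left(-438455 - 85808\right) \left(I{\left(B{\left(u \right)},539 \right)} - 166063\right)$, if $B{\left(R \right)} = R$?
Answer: $-76260868769$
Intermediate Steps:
$u = -3$ ($u = \frac{\left(-5\right) 3}{5} = \frac{1}{5} \left(-15\right) = -3$)
$I{\left(G,x \right)} = \left(-53 + x\right) \left(102 + x\right)$
$\left(-438455 - 85808\right) \left(I{\left(B{\left(u \right)},539 \right)} - 166063\right) = \left(-438455 - 85808\right) \left(\left(-5406 + 539^{2} + 49 \cdot 539\right) - 166063\right) = - 524263 \left(\left(-5406 + 290521 + 26411\right) - 166063\right) = - 524263 \left(311526 - 166063\right) = \left(-524263\right) 145463 = -76260868769$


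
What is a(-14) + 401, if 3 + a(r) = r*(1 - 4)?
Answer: 440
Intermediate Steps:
a(r) = -3 - 3*r (a(r) = -3 + r*(1 - 4) = -3 + r*(-3) = -3 - 3*r)
a(-14) + 401 = (-3 - 3*(-14)) + 401 = (-3 + 42) + 401 = 39 + 401 = 440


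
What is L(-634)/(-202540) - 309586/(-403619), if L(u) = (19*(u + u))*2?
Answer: 1080941136/1075644635 ≈ 1.0049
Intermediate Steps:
L(u) = 76*u (L(u) = (19*(2*u))*2 = (38*u)*2 = 76*u)
L(-634)/(-202540) - 309586/(-403619) = (76*(-634))/(-202540) - 309586/(-403619) = -48184*(-1/202540) - 309586*(-1/403619) = 634/2665 + 309586/403619 = 1080941136/1075644635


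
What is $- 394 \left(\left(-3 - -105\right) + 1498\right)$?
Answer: $-630400$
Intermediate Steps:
$- 394 \left(\left(-3 - -105\right) + 1498\right) = - 394 \left(\left(-3 + 105\right) + 1498\right) = - 394 \left(102 + 1498\right) = \left(-394\right) 1600 = -630400$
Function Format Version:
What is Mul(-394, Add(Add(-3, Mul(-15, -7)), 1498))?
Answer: -630400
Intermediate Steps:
Mul(-394, Add(Add(-3, Mul(-15, -7)), 1498)) = Mul(-394, Add(Add(-3, 105), 1498)) = Mul(-394, Add(102, 1498)) = Mul(-394, 1600) = -630400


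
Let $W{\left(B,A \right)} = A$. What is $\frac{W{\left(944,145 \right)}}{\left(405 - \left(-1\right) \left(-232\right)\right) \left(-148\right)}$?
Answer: $- \frac{145}{25604} \approx -0.0056632$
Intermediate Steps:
$\frac{W{\left(944,145 \right)}}{\left(405 - \left(-1\right) \left(-232\right)\right) \left(-148\right)} = \frac{145}{\left(405 - \left(-1\right) \left(-232\right)\right) \left(-148\right)} = \frac{145}{\left(405 - 232\right) \left(-148\right)} = \frac{145}{173 \left(-148\right)} = \frac{145}{-25604} = 145 \left(- \frac{1}{25604}\right) = - \frac{145}{25604}$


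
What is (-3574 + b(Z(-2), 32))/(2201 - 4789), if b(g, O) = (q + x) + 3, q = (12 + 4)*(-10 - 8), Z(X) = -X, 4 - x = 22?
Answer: 3877/2588 ≈ 1.4981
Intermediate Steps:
x = -18 (x = 4 - 1*22 = 4 - 22 = -18)
q = -288 (q = 16*(-18) = -288)
b(g, O) = -303 (b(g, O) = (-288 - 18) + 3 = -306 + 3 = -303)
(-3574 + b(Z(-2), 32))/(2201 - 4789) = (-3574 - 303)/(2201 - 4789) = -3877/(-2588) = -3877*(-1/2588) = 3877/2588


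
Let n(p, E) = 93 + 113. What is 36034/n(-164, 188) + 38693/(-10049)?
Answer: 177067454/1035047 ≈ 171.07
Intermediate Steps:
n(p, E) = 206
36034/n(-164, 188) + 38693/(-10049) = 36034/206 + 38693/(-10049) = 36034*(1/206) + 38693*(-1/10049) = 18017/103 - 38693/10049 = 177067454/1035047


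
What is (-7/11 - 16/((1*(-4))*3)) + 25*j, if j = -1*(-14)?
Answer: 11573/33 ≈ 350.70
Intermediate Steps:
j = 14
(-7/11 - 16/((1*(-4))*3)) + 25*j = (-7/11 - 16/((1*(-4))*3)) + 25*14 = (-7*1/11 - 16/((-4*3))) + 350 = (-7/11 - 16/(-12)) + 350 = (-7/11 - 16*(-1/12)) + 350 = (-7/11 + 4/3) + 350 = 23/33 + 350 = 11573/33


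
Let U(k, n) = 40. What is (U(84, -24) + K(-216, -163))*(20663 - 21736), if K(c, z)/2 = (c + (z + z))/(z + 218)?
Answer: -1197468/55 ≈ -21772.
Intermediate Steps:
K(c, z) = 2*(c + 2*z)/(218 + z) (K(c, z) = 2*((c + (z + z))/(z + 218)) = 2*((c + 2*z)/(218 + z)) = 2*(c + 2*z)/(218 + z))
(U(84, -24) + K(-216, -163))*(20663 - 21736) = (40 + 2*(-216 + 2*(-163))/(218 - 163))*(20663 - 21736) = (40 + 2*(-216 - 326)/55)*(-1073) = (40 + 2*(1/55)*(-542))*(-1073) = (40 - 1084/55)*(-1073) = (1116/55)*(-1073) = -1197468/55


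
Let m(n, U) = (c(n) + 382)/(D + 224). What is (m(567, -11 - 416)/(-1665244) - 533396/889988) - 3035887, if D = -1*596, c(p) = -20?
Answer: -209218782061934052235/68915193733848 ≈ -3.0359e+6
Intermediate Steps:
D = -596
m(n, U) = -181/186 (m(n, U) = (-20 + 382)/(-596 + 224) = 362/(-372) = 362*(-1/372) = -181/186)
(m(567, -11 - 416)/(-1665244) - 533396/889988) - 3035887 = (-181/186/(-1665244) - 533396/889988) - 3035887 = (-181/186*(-1/1665244) - 533396*1/889988) - 3035887 = (181/309735384 - 133349/222497) - 3035887 = -41302863449059/68915193733848 - 3035887 = -209218782061934052235/68915193733848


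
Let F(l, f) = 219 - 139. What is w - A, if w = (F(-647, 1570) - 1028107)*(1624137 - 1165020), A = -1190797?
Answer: -471983481362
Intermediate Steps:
F(l, f) = 80
w = -471984672159 (w = (80 - 1028107)*(1624137 - 1165020) = -1028027*459117 = -471984672159)
w - A = -471984672159 - 1*(-1190797) = -471984672159 + 1190797 = -471983481362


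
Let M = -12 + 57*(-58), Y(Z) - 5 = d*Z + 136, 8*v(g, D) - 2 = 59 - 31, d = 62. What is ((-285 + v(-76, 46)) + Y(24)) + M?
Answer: -7881/4 ≈ -1970.3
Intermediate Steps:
v(g, D) = 15/4 (v(g, D) = ¼ + (59 - 31)/8 = ¼ + (⅛)*28 = ¼ + 7/2 = 15/4)
Y(Z) = 141 + 62*Z (Y(Z) = 5 + (62*Z + 136) = 5 + (136 + 62*Z) = 141 + 62*Z)
M = -3318 (M = -12 - 3306 = -3318)
((-285 + v(-76, 46)) + Y(24)) + M = ((-285 + 15/4) + (141 + 62*24)) - 3318 = (-1125/4 + (141 + 1488)) - 3318 = (-1125/4 + 1629) - 3318 = 5391/4 - 3318 = -7881/4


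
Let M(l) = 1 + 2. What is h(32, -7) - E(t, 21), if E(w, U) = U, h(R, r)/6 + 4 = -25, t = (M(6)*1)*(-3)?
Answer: -195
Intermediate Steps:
M(l) = 3
t = -9 (t = (3*1)*(-3) = 3*(-3) = -9)
h(R, r) = -174 (h(R, r) = -24 + 6*(-25) = -24 - 150 = -174)
h(32, -7) - E(t, 21) = -174 - 1*21 = -174 - 21 = -195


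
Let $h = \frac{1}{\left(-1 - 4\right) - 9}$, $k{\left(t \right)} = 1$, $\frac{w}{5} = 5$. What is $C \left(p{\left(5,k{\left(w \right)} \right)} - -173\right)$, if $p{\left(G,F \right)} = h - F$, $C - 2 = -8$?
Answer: $- \frac{7221}{7} \approx -1031.6$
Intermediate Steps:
$w = 25$ ($w = 5 \cdot 5 = 25$)
$C = -6$ ($C = 2 - 8 = -6$)
$h = - \frac{1}{14}$ ($h = \frac{1}{\left(-1 - 4\right) - 9} = \frac{1}{-5 - 9} = \frac{1}{-14} = - \frac{1}{14} \approx -0.071429$)
$p{\left(G,F \right)} = - \frac{1}{14} - F$
$C \left(p{\left(5,k{\left(w \right)} \right)} - -173\right) = - 6 \left(\left(- \frac{1}{14} - 1\right) - -173\right) = - 6 \left(\left(- \frac{1}{14} - 1\right) + 173\right) = - 6 \left(- \frac{15}{14} + 173\right) = \left(-6\right) \frac{2407}{14} = - \frac{7221}{7}$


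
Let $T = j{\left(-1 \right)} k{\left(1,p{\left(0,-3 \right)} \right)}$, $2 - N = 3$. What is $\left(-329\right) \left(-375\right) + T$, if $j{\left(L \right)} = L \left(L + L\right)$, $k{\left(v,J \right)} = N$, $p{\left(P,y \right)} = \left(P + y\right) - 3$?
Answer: $123373$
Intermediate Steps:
$N = -1$ ($N = 2 - 3 = -1$)
$p{\left(P,y \right)} = -3 + P + y$
$k{\left(v,J \right)} = -1$
$j{\left(L \right)} = 2 L^{2}$ ($j{\left(L \right)} = L 2 L = 2 L^{2}$)
$T = -2$ ($T = 2 \left(-1\right)^{2} \left(-1\right) = 2 \cdot 1 \left(-1\right) = 2 \left(-1\right) = -2$)
$\left(-329\right) \left(-375\right) + T = \left(-329\right) \left(-375\right) - 2 = 123375 - 2 = 123373$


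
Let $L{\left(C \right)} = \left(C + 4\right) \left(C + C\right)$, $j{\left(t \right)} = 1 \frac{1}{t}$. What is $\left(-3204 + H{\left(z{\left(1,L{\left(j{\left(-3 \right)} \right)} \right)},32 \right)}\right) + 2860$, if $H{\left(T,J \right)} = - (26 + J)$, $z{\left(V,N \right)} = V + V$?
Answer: $-402$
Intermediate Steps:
$j{\left(t \right)} = \frac{1}{t}$
$L{\left(C \right)} = 2 C \left(4 + C\right)$ ($L{\left(C \right)} = \left(4 + C\right) 2 C = 2 C \left(4 + C\right)$)
$z{\left(V,N \right)} = 2 V$
$H{\left(T,J \right)} = -26 - J$
$\left(-3204 + H{\left(z{\left(1,L{\left(j{\left(-3 \right)} \right)} \right)},32 \right)}\right) + 2860 = \left(-3204 - 58\right) + 2860 = -3262 + 2860 = -402$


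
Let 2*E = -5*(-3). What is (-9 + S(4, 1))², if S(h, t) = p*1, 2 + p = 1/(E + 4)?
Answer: 63001/529 ≈ 119.09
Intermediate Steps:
E = 15/2 (E = (-5*(-3))/2 = (½)*15 = 15/2 ≈ 7.5000)
p = -44/23 (p = -2 + 1/(15/2 + 4) = -2 + 1/(23/2) = -2 + 2/23 = -44/23 ≈ -1.9130)
S(h, t) = -44/23 (S(h, t) = -44/23*1 = -44/23)
(-9 + S(4, 1))² = (-9 - 44/23)² = (-251/23)² = 63001/529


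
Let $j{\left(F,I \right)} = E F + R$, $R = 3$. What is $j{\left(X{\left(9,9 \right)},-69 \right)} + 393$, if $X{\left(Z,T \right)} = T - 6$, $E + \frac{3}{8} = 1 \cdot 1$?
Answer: $\frac{3183}{8} \approx 397.88$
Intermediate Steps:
$E = \frac{5}{8}$ ($E = - \frac{3}{8} + 1 \cdot 1 = - \frac{3}{8} + 1 = \frac{5}{8} \approx 0.625$)
$X{\left(Z,T \right)} = -6 + T$ ($X{\left(Z,T \right)} = T - 6 = -6 + T$)
$j{\left(F,I \right)} = 3 + \frac{5 F}{8}$ ($j{\left(F,I \right)} = \frac{5 F}{8} + 3 = 3 + \frac{5 F}{8}$)
$j{\left(X{\left(9,9 \right)},-69 \right)} + 393 = \left(3 + \frac{5 \left(-6 + 9\right)}{8}\right) + 393 = \left(3 + \frac{5}{8} \cdot 3\right) + 393 = \left(3 + \frac{15}{8}\right) + 393 = \frac{39}{8} + 393 = \frac{3183}{8}$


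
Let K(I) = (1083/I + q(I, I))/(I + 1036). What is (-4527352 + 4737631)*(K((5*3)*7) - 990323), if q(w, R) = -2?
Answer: -8316229275031206/39935 ≈ -2.0824e+11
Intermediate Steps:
K(I) = (-2 + 1083/I)/(1036 + I) (K(I) = (1083/I - 2)/(I + 1036) = (-2 + 1083/I)/(1036 + I))
(-4527352 + 4737631)*(K((5*3)*7) - 990323) = (-4527352 + 4737631)*((1083 - 2*5*3*7)/((((5*3)*7))*(1036 + (5*3)*7)) - 990323) = 210279*((1083 - 30*7)/(((15*7))*(1036 + 15*7)) - 990323) = 210279*((1083 - 2*105)/(105*(1036 + 105)) - 990323) = 210279*((1/105)*(1083 - 210)/1141 - 990323) = 210279*((1/105)*(1/1141)*873 - 990323) = 210279*(291/39935 - 990323) = 210279*(-39548548714/39935) = -8316229275031206/39935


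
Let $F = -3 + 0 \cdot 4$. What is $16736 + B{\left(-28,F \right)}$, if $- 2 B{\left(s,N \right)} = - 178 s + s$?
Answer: $14258$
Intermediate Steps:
$F = -3$ ($F = -3 + 0 = -3$)
$B{\left(s,N \right)} = \frac{177 s}{2}$ ($B{\left(s,N \right)} = - \frac{- 178 s + s}{2} = - \frac{\left(-177\right) s}{2} = \frac{177 s}{2}$)
$16736 + B{\left(-28,F \right)} = 16736 + \frac{177}{2} \left(-28\right) = 16736 - 2478 = 14258$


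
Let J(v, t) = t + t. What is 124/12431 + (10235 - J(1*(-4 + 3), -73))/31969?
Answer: 612951/1831367 ≈ 0.33470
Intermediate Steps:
J(v, t) = 2*t
124/12431 + (10235 - J(1*(-4 + 3), -73))/31969 = 124/12431 + (10235 - 2*(-73))/31969 = 124*(1/12431) + (10235 - 1*(-146))*(1/31969) = 4/401 + (10235 + 146)*(1/31969) = 4/401 + 10381*(1/31969) = 4/401 + 1483/4567 = 612951/1831367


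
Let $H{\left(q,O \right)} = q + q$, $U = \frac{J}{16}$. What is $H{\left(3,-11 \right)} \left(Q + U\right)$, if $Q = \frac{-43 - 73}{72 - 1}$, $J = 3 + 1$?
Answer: $- \frac{1179}{142} \approx -8.3028$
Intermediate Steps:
$J = 4$
$U = \frac{1}{4}$ ($U = \frac{1}{16} \cdot 4 = \frac{1}{4} \approx 0.25$)
$H{\left(q,O \right)} = 2 q$
$Q = - \frac{116}{71} \approx -1.6338$
$H{\left(3,-11 \right)} \left(Q + U\right) = 2 \cdot 3 \left(- \frac{116}{71} + \frac{1}{4}\right) = 6 \left(- \frac{393}{284}\right) = - \frac{1179}{142}$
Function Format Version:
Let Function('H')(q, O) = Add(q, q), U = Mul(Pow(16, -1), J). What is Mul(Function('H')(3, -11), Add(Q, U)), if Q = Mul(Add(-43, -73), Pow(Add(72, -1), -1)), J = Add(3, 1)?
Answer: Rational(-1179, 142) ≈ -8.3028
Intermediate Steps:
J = 4
U = Rational(1, 4) (U = Mul(Pow(16, -1), 4) = Mul(Rational(1, 16), 4) = Rational(1, 4) ≈ 0.25000)
Function('H')(q, O) = Mul(2, q)
Q = Rational(-116, 71) (Q = Mul(-116, Pow(71, -1)) = Mul(-116, Rational(1, 71)) = Rational(-116, 71) ≈ -1.6338)
Mul(Function('H')(3, -11), Add(Q, U)) = Mul(Mul(2, 3), Add(Rational(-116, 71), Rational(1, 4))) = Mul(6, Rational(-393, 284)) = Rational(-1179, 142)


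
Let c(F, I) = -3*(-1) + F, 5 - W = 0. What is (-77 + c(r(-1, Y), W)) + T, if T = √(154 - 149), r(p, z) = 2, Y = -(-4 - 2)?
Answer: -72 + √5 ≈ -69.764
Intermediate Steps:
W = 5 (W = 5 - 1*0 = 5 + 0 = 5)
Y = 6 (Y = -1*(-6) = 6)
c(F, I) = 3 + F
T = √5 ≈ 2.2361
(-77 + c(r(-1, Y), W)) + T = (-77 + (3 + 2)) + √5 = (-77 + 5) + √5 = -72 + √5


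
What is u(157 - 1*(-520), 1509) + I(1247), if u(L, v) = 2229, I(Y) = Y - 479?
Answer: 2997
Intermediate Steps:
I(Y) = -479 + Y
u(157 - 1*(-520), 1509) + I(1247) = 2229 + (-479 + 1247) = 2229 + 768 = 2997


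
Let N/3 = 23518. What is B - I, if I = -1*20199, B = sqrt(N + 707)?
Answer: 20199 + sqrt(71261) ≈ 20466.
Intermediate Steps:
N = 70554 (N = 3*23518 = 70554)
B = sqrt(71261) (B = sqrt(70554 + 707) = sqrt(71261) ≈ 266.95)
I = -20199
B - I = sqrt(71261) - 1*(-20199) = sqrt(71261) + 20199 = 20199 + sqrt(71261)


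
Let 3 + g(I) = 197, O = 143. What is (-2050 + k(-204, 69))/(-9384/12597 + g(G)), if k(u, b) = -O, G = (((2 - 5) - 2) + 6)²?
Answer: -541671/47734 ≈ -11.348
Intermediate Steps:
G = 1 (G = ((-3 - 2) + 6)² = (-5 + 6)² = 1² = 1)
g(I) = 194 (g(I) = -3 + 197 = 194)
k(u, b) = -143 (k(u, b) = -1*143 = -143)
(-2050 + k(-204, 69))/(-9384/12597 + g(G)) = (-2050 - 143)/(-9384/12597 + 194) = -2193/(-9384*1/12597 + 194) = -2193/(-184/247 + 194) = -2193/47734/247 = -2193*247/47734 = -541671/47734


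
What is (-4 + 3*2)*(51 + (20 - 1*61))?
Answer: 20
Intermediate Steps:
(-4 + 3*2)*(51 + (20 - 1*61)) = (-4 + 6)*(51 + (20 - 61)) = 2*(51 - 41) = 2*10 = 20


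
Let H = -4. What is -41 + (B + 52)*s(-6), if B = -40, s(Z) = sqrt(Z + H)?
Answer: -41 + 12*I*sqrt(10) ≈ -41.0 + 37.947*I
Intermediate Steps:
s(Z) = sqrt(-4 + Z) (s(Z) = sqrt(Z - 4) = sqrt(-4 + Z))
-41 + (B + 52)*s(-6) = -41 + (-40 + 52)*sqrt(-4 - 6) = -41 + 12*sqrt(-10) = -41 + 12*(I*sqrt(10)) = -41 + 12*I*sqrt(10)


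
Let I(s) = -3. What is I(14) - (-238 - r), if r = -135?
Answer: 100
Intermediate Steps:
I(14) - (-238 - r) = -3 - (-238 - 1*(-135)) = -3 - (-238 + 135) = -3 - 1*(-103) = -3 + 103 = 100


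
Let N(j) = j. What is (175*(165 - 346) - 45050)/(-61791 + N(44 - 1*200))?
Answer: 8525/6883 ≈ 1.2386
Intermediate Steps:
(175*(165 - 346) - 45050)/(-61791 + N(44 - 1*200)) = (175*(165 - 346) - 45050)/(-61791 + (44 - 1*200)) = (175*(-181) - 45050)/(-61791 + (44 - 200)) = (-31675 - 45050)/(-61791 - 156) = -76725/(-61947) = -76725*(-1/61947) = 8525/6883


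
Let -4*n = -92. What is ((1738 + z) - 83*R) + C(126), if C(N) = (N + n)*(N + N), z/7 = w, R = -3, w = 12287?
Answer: 125544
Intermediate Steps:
z = 86009 (z = 7*12287 = 86009)
n = 23 (n = -¼*(-92) = 23)
C(N) = 2*N*(23 + N) (C(N) = (N + 23)*(N + N) = (23 + N)*(2*N) = 2*N*(23 + N))
((1738 + z) - 83*R) + C(126) = ((1738 + 86009) - 83*(-3)) + 2*126*(23 + 126) = (87747 + 249) + 2*126*149 = 87996 + 37548 = 125544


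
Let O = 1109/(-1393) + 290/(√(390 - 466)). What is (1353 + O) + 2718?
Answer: 5669794/1393 - 145*I*√19/19 ≈ 4070.2 - 33.265*I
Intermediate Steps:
O = -1109/1393 - 145*I*√19/19 (O = 1109*(-1/1393) + 290/(√(-76)) = -1109/1393 + 290/((2*I*√19)) = -1109/1393 + 290*(-I*√19/38) = -1109/1393 - 145*I*√19/19 ≈ -0.79612 - 33.265*I)
(1353 + O) + 2718 = (1353 + (-1109/1393 - 145*I*√19/19)) + 2718 = (1883620/1393 - 145*I*√19/19) + 2718 = 5669794/1393 - 145*I*√19/19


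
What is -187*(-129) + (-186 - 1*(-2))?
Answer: 23939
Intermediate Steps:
-187*(-129) + (-186 - 1*(-2)) = 24123 + (-186 + 2) = 24123 - 184 = 23939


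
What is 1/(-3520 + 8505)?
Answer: 1/4985 ≈ 0.00020060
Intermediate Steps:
1/(-3520 + 8505) = 1/4985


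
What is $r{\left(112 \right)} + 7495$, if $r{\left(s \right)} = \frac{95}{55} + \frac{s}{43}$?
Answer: $\frac{3547184}{473} \approx 7499.3$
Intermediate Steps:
$r{\left(s \right)} = \frac{19}{11} + \frac{s}{43}$ ($r{\left(s \right)} = 95 \cdot \frac{1}{55} + s \frac{1}{43} = \frac{19}{11} + \frac{s}{43}$)
$r{\left(112 \right)} + 7495 = \left(\frac{19}{11} + \frac{1}{43} \cdot 112\right) + 7495 = \left(\frac{19}{11} + \frac{112}{43}\right) + 7495 = \frac{2049}{473} + 7495 = \frac{3547184}{473}$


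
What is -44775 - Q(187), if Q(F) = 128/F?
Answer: -8373053/187 ≈ -44776.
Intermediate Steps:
-44775 - Q(187) = -44775 - 128/187 = -8373053/187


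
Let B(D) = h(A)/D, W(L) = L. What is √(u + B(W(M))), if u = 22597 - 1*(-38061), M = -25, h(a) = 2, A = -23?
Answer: 4*√94778/5 ≈ 246.29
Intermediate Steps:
B(D) = 2/D
u = 60658 (u = 22597 + 38061 = 60658)
√(u + B(W(M))) = √(60658 + 2/(-25)) = √(60658 + 2*(-1/25)) = √(60658 - 2/25) = √(1516448/25) = 4*√94778/5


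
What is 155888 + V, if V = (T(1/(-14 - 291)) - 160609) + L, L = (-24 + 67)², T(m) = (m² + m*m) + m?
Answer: -267168103/93025 ≈ -2872.0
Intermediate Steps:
T(m) = m + 2*m² (T(m) = (m² + m²) + m = 2*m² + m = m + 2*m²)
L = 1849 (L = 43² = 1849)
V = -14768649303/93025 (V = ((1 + 2/(-14 - 291))/(-14 - 291) - 160609) + 1849 = ((1 + 2/(-305))/(-305) - 160609) + 1849 = (-(1 + 2*(-1/305))/305 - 160609) + 1849 = (-(1 - 2/305)/305 - 160609) + 1849 = (-1/305*303/305 - 160609) + 1849 = (-303/93025 - 160609) + 1849 = -14940652528/93025 + 1849 = -14768649303/93025 ≈ -1.5876e+5)
155888 + V = 155888 - 14768649303/93025 = -267168103/93025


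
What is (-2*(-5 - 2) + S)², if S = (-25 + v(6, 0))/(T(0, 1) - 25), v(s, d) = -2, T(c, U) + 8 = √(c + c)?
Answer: 26569/121 ≈ 219.58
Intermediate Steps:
T(c, U) = -8 + √2*√c (T(c, U) = -8 + √(c + c) = -8 + √(2*c) = -8 + √2*√c)
S = 9/11 (S = (-25 - 2)/((-8 + √2*√0) - 25) = -27/((-8 + √2*0) - 25) = -27/((-8 + 0) - 25) = -27/(-8 - 25) = -27/(-33) = -27*(-1/33) = 9/11 ≈ 0.81818)
(-2*(-5 - 2) + S)² = (-2*(-5 - 2) + 9/11)² = (-2*(-7) + 9/11)² = (14 + 9/11)² = (163/11)² = 26569/121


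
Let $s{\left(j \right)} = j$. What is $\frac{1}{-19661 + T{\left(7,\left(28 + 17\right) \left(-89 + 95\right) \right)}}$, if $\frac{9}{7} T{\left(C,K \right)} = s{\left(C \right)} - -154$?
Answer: $- \frac{9}{175822} \approx -5.1188 \cdot 10^{-5}$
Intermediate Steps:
$T{\left(C,K \right)} = \frac{1078}{9} + \frac{7 C}{9}$ ($T{\left(C,K \right)} = \frac{7 \left(C - -154\right)}{9} = \frac{7 \left(C + 154\right)}{9} = \frac{7 \left(154 + C\right)}{9} = \frac{1078}{9} + \frac{7 C}{9}$)
$\frac{1}{-19661 + T{\left(7,\left(28 + 17\right) \left(-89 + 95\right) \right)}} = \frac{1}{-19661 + \left(\frac{1078}{9} + \frac{7}{9} \cdot 7\right)} = \frac{1}{-19661 + \left(\frac{1078}{9} + \frac{49}{9}\right)} = \frac{1}{-19661 + \frac{1127}{9}} = \frac{1}{- \frac{175822}{9}} = - \frac{9}{175822}$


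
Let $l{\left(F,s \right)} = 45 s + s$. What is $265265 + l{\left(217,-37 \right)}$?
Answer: $263563$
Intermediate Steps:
$l{\left(F,s \right)} = 46 s$
$265265 + l{\left(217,-37 \right)} = 265265 + 46 \left(-37\right) = 265265 - 1702 = 263563$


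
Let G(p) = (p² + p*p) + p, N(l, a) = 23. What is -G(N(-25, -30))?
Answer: -1081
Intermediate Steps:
G(p) = p + 2*p² (G(p) = (p² + p²) + p = 2*p² + p = p + 2*p²)
-G(N(-25, -30)) = -23*(1 + 2*23) = -23*(1 + 46) = -23*47 = -1*1081 = -1081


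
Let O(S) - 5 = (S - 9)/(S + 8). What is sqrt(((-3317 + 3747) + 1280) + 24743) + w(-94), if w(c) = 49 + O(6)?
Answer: 753/14 + sqrt(26453) ≈ 216.43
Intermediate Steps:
O(S) = 5 + (-9 + S)/(8 + S) (O(S) = 5 + (S - 9)/(S + 8) = 5 + (-9 + S)/(8 + S))
w(c) = 753/14 (w(c) = 49 + (31 + 6*6)/(8 + 6) = 49 + (31 + 36)/14 = 49 + (1/14)*67 = 49 + 67/14 = 753/14)
sqrt(((-3317 + 3747) + 1280) + 24743) + w(-94) = sqrt(((-3317 + 3747) + 1280) + 24743) + 753/14 = sqrt((430 + 1280) + 24743) + 753/14 = sqrt(1710 + 24743) + 753/14 = sqrt(26453) + 753/14 = 753/14 + sqrt(26453)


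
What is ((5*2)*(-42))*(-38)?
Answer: 15960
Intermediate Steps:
((5*2)*(-42))*(-38) = (10*(-42))*(-38) = -420*(-38) = 15960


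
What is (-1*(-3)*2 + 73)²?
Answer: 6241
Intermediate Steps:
(-1*(-3)*2 + 73)² = (3*2 + 73)² = (6 + 73)² = 79² = 6241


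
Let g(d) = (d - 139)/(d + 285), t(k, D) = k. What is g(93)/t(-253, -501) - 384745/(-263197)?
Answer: 72740732/49744233 ≈ 1.4623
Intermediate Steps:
g(d) = (-139 + d)/(285 + d)
g(93)/t(-253, -501) - 384745/(-263197) = ((-139 + 93)/(285 + 93))/(-253) - 384745/(-263197) = (-46/378)*(-1/253) - 384745*(-1/263197) = ((1/378)*(-46))*(-1/253) + 384745/263197 = -23/189*(-1/253) + 384745/263197 = 1/2079 + 384745/263197 = 72740732/49744233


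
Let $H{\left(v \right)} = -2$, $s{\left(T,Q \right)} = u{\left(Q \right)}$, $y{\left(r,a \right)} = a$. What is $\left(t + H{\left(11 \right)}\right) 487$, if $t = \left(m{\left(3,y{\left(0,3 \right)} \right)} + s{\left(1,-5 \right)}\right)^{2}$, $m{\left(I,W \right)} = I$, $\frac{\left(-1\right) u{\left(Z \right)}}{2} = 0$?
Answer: $3409$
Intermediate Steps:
$u{\left(Z \right)} = 0$ ($u{\left(Z \right)} = \left(-2\right) 0 = 0$)
$s{\left(T,Q \right)} = 0$
$t = 9$ ($t = \left(3 + 0\right)^{2} = 3^{2} = 9$)
$\left(t + H{\left(11 \right)}\right) 487 = \left(9 - 2\right) 487 = 7 \cdot 487 = 3409$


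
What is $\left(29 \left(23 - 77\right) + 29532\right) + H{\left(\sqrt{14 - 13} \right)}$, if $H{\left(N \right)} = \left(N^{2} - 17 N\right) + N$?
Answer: $27951$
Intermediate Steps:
$H{\left(N \right)} = N^{2} - 16 N$
$\left(29 \left(23 - 77\right) + 29532\right) + H{\left(\sqrt{14 - 13} \right)} = \left(29 \left(23 - 77\right) + 29532\right) + \sqrt{14 - 13} \left(-16 + \sqrt{14 - 13}\right) = \left(29 \left(-54\right) + 29532\right) + \sqrt{1} \left(-16 + \sqrt{1}\right) = \left(-1566 + 29532\right) + 1 \left(-16 + 1\right) = 27966 + 1 \left(-15\right) = 27966 - 15 = 27951$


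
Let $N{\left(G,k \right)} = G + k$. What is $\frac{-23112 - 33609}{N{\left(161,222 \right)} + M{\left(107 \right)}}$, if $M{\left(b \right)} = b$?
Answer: $- \frac{8103}{70} \approx -115.76$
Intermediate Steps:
$\frac{-23112 - 33609}{N{\left(161,222 \right)} + M{\left(107 \right)}} = \frac{-23112 - 33609}{\left(161 + 222\right) + 107} = - \frac{56721}{383 + 107} = - \frac{56721}{490} = \left(-56721\right) \frac{1}{490} = - \frac{8103}{70}$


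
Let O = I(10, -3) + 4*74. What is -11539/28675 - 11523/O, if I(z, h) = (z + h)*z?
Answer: -111548433/3498350 ≈ -31.886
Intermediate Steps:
I(z, h) = z*(h + z) (I(z, h) = (h + z)*z = z*(h + z))
O = 366 (O = 10*(-3 + 10) + 4*74 = 10*7 + 296 = 70 + 296 = 366)
-11539/28675 - 11523/O = -11539/28675 - 11523/366 = -11539*1/28675 - 11523*1/366 = -11539/28675 - 3841/122 = -111548433/3498350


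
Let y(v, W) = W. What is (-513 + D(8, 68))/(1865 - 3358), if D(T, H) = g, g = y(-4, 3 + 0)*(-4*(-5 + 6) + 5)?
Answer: 510/1493 ≈ 0.34159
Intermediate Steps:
g = 3 (g = (3 + 0)*(-4*(-5 + 6) + 5) = 3*(-4*1 + 5) = 3*(-4 + 5) = 3*1 = 3)
D(T, H) = 3
(-513 + D(8, 68))/(1865 - 3358) = (-513 + 3)/(1865 - 3358) = -510/(-1493) = -510*(-1/1493) = 510/1493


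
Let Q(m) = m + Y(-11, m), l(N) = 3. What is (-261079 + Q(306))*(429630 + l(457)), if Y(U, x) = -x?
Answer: -112168154007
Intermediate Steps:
Q(m) = 0 (Q(m) = m - m = 0)
(-261079 + Q(306))*(429630 + l(457)) = (-261079 + 0)*(429630 + 3) = -261079*429633 = -112168154007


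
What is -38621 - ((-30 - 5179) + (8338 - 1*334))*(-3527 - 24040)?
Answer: 77011144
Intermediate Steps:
-38621 - ((-30 - 5179) + (8338 - 1*334))*(-3527 - 24040) = -38621 - (-5209 + (8338 - 334))*(-27567) = -38621 - (-5209 + 8004)*(-27567) = -38621 - 2795*(-27567) = -38621 - 1*(-77049765) = -38621 + 77049765 = 77011144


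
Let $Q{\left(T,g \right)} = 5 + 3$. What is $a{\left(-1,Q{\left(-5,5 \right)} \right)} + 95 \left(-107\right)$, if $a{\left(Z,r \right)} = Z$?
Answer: $-10166$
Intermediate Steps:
$Q{\left(T,g \right)} = 8$
$a{\left(-1,Q{\left(-5,5 \right)} \right)} + 95 \left(-107\right) = -1 + 95 \left(-107\right) = -1 - 10165 = -10166$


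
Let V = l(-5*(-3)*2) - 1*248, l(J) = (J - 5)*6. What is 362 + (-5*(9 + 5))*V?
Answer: 7222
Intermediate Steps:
l(J) = -30 + 6*J (l(J) = (-5 + J)*6 = -30 + 6*J)
V = -98 (V = (-30 + 6*(-5*(-3)*2)) - 1*248 = (-30 + 6*(15*2)) - 248 = (-30 + 6*30) - 248 = (-30 + 180) - 248 = 150 - 248 = -98)
362 + (-5*(9 + 5))*V = 362 - 5*(9 + 5)*(-98) = 362 - 5*14*(-98) = 362 - 70*(-98) = 362 + 6860 = 7222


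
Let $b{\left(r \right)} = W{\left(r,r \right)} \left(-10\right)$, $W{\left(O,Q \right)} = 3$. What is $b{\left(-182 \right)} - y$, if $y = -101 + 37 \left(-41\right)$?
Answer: $1588$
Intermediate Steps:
$y = -1618$ ($y = -101 - 1517 = -1618$)
$b{\left(r \right)} = -30$ ($b{\left(r \right)} = 3 \left(-10\right) = -30$)
$b{\left(-182 \right)} - y = -30 - -1618 = -30 + 1618 = 1588$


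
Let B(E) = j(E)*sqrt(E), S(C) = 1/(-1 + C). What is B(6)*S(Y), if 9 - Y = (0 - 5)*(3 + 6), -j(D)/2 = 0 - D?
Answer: 12*sqrt(6)/53 ≈ 0.55460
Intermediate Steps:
j(D) = 2*D (j(D) = -2*(0 - D) = -(-2)*D = 2*D)
Y = 54 (Y = 9 - (0 - 5)*(3 + 6) = 9 - (-5)*9 = 9 - 1*(-45) = 9 + 45 = 54)
B(E) = 2*E**(3/2) (B(E) = (2*E)*sqrt(E) = 2*E**(3/2))
B(6)*S(Y) = (2*6**(3/2))/(-1 + 54) = (2*(6*sqrt(6)))/53 = (12*sqrt(6))*(1/53) = 12*sqrt(6)/53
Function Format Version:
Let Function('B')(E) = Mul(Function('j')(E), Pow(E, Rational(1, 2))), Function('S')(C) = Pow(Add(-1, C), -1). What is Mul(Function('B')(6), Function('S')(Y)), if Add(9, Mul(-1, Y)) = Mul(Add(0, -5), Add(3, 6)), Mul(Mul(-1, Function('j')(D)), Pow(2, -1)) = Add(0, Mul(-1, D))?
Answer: Mul(Rational(12, 53), Pow(6, Rational(1, 2))) ≈ 0.55460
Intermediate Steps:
Function('j')(D) = Mul(2, D) (Function('j')(D) = Mul(-2, Add(0, Mul(-1, D))) = Mul(-2, Mul(-1, D)) = Mul(2, D))
Y = 54 (Y = Add(9, Mul(-1, Mul(Add(0, -5), Add(3, 6)))) = Add(9, Mul(-1, Mul(-5, 9))) = Add(9, Mul(-1, -45)) = Add(9, 45) = 54)
Function('B')(E) = Mul(2, Pow(E, Rational(3, 2))) (Function('B')(E) = Mul(Mul(2, E), Pow(E, Rational(1, 2))) = Mul(2, Pow(E, Rational(3, 2))))
Mul(Function('B')(6), Function('S')(Y)) = Mul(Mul(2, Pow(6, Rational(3, 2))), Pow(Add(-1, 54), -1)) = Mul(Mul(2, Mul(6, Pow(6, Rational(1, 2)))), Pow(53, -1)) = Mul(Mul(12, Pow(6, Rational(1, 2))), Rational(1, 53)) = Mul(Rational(12, 53), Pow(6, Rational(1, 2)))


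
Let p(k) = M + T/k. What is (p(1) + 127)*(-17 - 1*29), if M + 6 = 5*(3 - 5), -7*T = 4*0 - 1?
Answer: -35788/7 ≈ -5112.6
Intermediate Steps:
T = 1/7 (T = -(4*0 - 1)/7 = -(0 - 1)/7 = -1/7*(-1) = 1/7 ≈ 0.14286)
M = -16 (M = -6 + 5*(3 - 5) = -6 + 5*(-2) = -6 - 10 = -16)
p(k) = -16 + 1/(7*k)
(p(1) + 127)*(-17 - 1*29) = ((-16 + (1/7)/1) + 127)*(-17 - 1*29) = ((-16 + (1/7)*1) + 127)*(-17 - 29) = ((-16 + 1/7) + 127)*(-46) = (-111/7 + 127)*(-46) = (778/7)*(-46) = -35788/7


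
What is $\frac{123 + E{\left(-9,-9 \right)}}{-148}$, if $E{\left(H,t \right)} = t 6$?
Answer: $- \frac{69}{148} \approx -0.46622$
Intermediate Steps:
$E{\left(H,t \right)} = 6 t$
$\frac{123 + E{\left(-9,-9 \right)}}{-148} = \frac{123 + 6 \left(-9\right)}{-148} = - \frac{123 - 54}{148} = \left(- \frac{1}{148}\right) 69 = - \frac{69}{148}$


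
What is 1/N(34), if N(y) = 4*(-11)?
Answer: -1/44 ≈ -0.022727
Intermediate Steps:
N(y) = -44
1/N(34) = 1/(-44) = -1/44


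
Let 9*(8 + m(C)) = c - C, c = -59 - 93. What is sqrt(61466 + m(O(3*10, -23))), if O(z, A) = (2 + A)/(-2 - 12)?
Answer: sqrt(2211874)/6 ≈ 247.87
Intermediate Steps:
O(z, A) = -1/7 - A/14 (O(z, A) = (2 + A)/(-14) = (2 + A)*(-1/14) = -1/7 - A/14)
c = -152
m(C) = -224/9 - C/9 (m(C) = -8 + (-152 - C)/9 = -8 + (-152/9 - C/9) = -224/9 - C/9)
sqrt(61466 + m(O(3*10, -23))) = sqrt(61466 + (-224/9 - (-1/7 - 1/14*(-23))/9)) = sqrt(61466 + (-224/9 - (-1/7 + 23/14)/9)) = sqrt(61466 + (-224/9 - 1/9*3/2)) = sqrt(61466 + (-224/9 - 1/6)) = sqrt(61466 - 451/18) = sqrt(1105937/18) = sqrt(2211874)/6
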